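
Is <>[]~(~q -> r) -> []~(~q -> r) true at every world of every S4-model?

Tableau for the negation ~(<>[]~(~q -> r) -> []~(~q -> r)):
1. ~(<>[]~(~q -> r) -> []~(~q -> r)), 0
2. <>[]~(~q -> r), 0
3. ~[]~(~q -> r), 0
4. []~(~q -> r), 1
5. ~(~q -> r), 1
6. ~q, 1
7. ~r, 1
8. ~q -> r, 2
9. r, 2
Accessibility: 0R0, 0R1, 0R2, 1R1, 2R2
The negation has an open branch (countermodel exists).

Invalid (countermodel exists)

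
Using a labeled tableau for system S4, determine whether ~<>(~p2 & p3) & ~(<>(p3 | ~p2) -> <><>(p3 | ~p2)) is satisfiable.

No, unsatisfiable

1. ~<>(~p2 & p3) & ~(<>(p3 | ~p2) -> <><>(p3 | ~p2)), 0
2. ~<>(~p2 & p3), 0   [&-rule on 1]
3. ~(<>(p3 | ~p2) -> <><>(p3 | ~p2)), 0   [&-rule on 1]
4. <>(p3 | ~p2), 0   [~->-rule on 3]
5. ~<><>(p3 | ~p2), 0   [~->-rule on 3]
6. ~(~p2 & p3), 0   [~<>-rule on 2 via 0R0]
7. ~<>(p3 | ~p2), 0   [~<>-rule on 5 via 0R0]
8. ~(p3 | ~p2), 0   [~<>-rule on 7 via 0R0]
9. ~p3, 0   [~|-rule on 8]
10. p2, 0   [~|-rule on 8]
11. p3 | ~p2, 1   [<>-rule on 4: fresh world 1, 0R1]
12. ~(~p2 & p3), 1   [~<>-rule on 2 via 0R1]
13. ~<>(p3 | ~p2), 1   [~<>-rule on 5 via 0R1]
14. ~(p3 | ~p2), 1   [~<>-rule on 7 via 0R1]
15. ~p3, 1   [~|-rule on 14]
16. p2, 1   [~|-rule on 14]
17. ~p2, 1   [|-rule on 11 (branches; this branch)]
Accessibility: 0R0, 0R1, 1R1
Branch closes: p2 and ~p2 both at 1.
All branches of the tableau close; one closing branch shown above.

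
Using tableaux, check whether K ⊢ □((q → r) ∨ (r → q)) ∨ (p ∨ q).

Tableau for the negation ¬(□((q → r) ∨ (r → q)) ∨ (p ∨ q)):
1. ¬(□((q → r) ∨ (r → q)) ∨ (p ∨ q)), u
2. ¬□((q → r) ∨ (r → q)), u
3. ¬(p ∨ q), u
4. ¬p, u
5. ¬q, u
6. ¬((q → r) ∨ (r → q)), v
7. ¬(q → r), v
8. ¬(r → q), v
9. q, v
10. ¬r, v
11. r, v
12. ¬q, v
Accessibility: uRv
Branch closes: r and ¬r both at v.
All branches of the negation close; one closing branch shown above.

Valid in K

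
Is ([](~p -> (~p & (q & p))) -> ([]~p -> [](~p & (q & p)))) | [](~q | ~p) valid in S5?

Tableau for the negation ~(([](~p -> (~p & (q & p))) -> ([]~p -> [](~p & (q & p)))) | [](~q | ~p)):
1. ~(([](~p -> (~p & (q & p))) -> ([]~p -> [](~p & (q & p)))) | [](~q | ~p)), 0
2. ~([](~p -> (~p & (q & p))) -> ([]~p -> [](~p & (q & p)))), 0   [~|-rule on 1]
3. ~[](~q | ~p), 0   [~|-rule on 1]
4. [](~p -> (~p & (q & p))), 0   [~->-rule on 2]
5. ~([]~p -> [](~p & (q & p))), 0   [~->-rule on 2]
6. []~p, 0   [~->-rule on 5]
7. ~[](~p & (q & p)), 0   [~->-rule on 5]
8. ~p -> (~p & (q & p)), 0   [[]-rule on 4 via 0R0]
9. ~p, 0   [[]-rule on 6 via 0R0]
10. ~p & (q & p), 0   [->-rule on 8 (branches; this branch)]
11. q & p, 0   [&-rule on 10]
12. q, 0   [&-rule on 11]
13. p, 0   [&-rule on 11]
Accessibility: 0R0
Branch closes: p and ~p both at 0.
Every branch of the negation's tableau closes; the branch above is one of them.

Valid in S5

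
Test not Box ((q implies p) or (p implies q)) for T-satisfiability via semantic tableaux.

Unsatisfiable (every branch closes)

1. not Box ((q implies p) or (p implies q)), w0
2. not ((q implies p) or (p implies q)), w1
3. not (q implies p), w1
4. not (p implies q), w1
5. q, w1
6. not p, w1
7. p, w1
8. not q, w1
Accessibility: w0Rw0, w0Rw1, w1Rw1
Branch closes: p and not p both at w1.
All branches of the tableau close; one closing branch shown above.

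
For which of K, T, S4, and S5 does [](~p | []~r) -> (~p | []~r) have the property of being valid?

K-tableau for the negation ~([](~p | []~r) -> (~p | []~r)):
1. ~([](~p | []~r) -> (~p | []~r)), w0
2. [](~p | []~r), w0
3. ~(~p | []~r), w0
4. p, w0
5. ~[]~r, w0
6. r, w1
7. ~p | []~r, w1
8. []~r, w1
Accessibility: w0Rw1
Complete open branch: countermodel on a K-frame, so not valid in K.
T-tableau for the negation ~([](~p | []~r) -> (~p | []~r)):
1. ~([](~p | []~r) -> (~p | []~r)), w0
2. [](~p | []~r), w0
3. ~(~p | []~r), w0
4. p, w0
5. ~[]~r, w0
6. ~p | []~r, w0
7. []~r, w0
8. ~r, w0
9. r, w1
10. ~p | []~r, w1
11. ~r, w1
Accessibility: w0Rw0, w0Rw1, w1Rw1
Branch closes: r and ~r both at w1.
Every branch closes (one shown): valid in T, hence also in S4, S5 (every theorem of T is a theorem of S4 and S5).

T, S4, S5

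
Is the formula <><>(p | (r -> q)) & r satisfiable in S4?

1. <><>(p | (r -> q)) & r, 0
2. <><>(p | (r -> q)), 0
3. r, 0
4. <>(p | (r -> q)), 1
5. p | (r -> q), 2
6. r -> q, 2
7. q, 2
Accessibility: 0R0, 0R1, 0R2, 1R1, 1R2, 2R2

Satisfiable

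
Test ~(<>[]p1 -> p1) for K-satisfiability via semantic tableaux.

Yes, satisfiable

1. ~(<>[]p1 -> p1), u
2. <>[]p1, u
3. ~p1, u
4. []p1, v
Accessibility: uRv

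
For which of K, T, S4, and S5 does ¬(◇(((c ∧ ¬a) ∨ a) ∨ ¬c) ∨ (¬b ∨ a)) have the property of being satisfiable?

K-tableau for the formula:
1. ¬(◇(((c ∧ ¬a) ∨ a) ∨ ¬c) ∨ (¬b ∨ a)), 0
2. ¬◇(((c ∧ ¬a) ∨ a) ∨ ¬c), 0
3. ¬(¬b ∨ a), 0
4. b, 0
5. ¬a, 0
Complete open branch: satisfiable in K.
T-tableau for the formula:
1. ¬(◇(((c ∧ ¬a) ∨ a) ∨ ¬c) ∨ (¬b ∨ a)), 0
2. ¬◇(((c ∧ ¬a) ∨ a) ∨ ¬c), 0
3. ¬(¬b ∨ a), 0
4. b, 0
5. ¬a, 0
6. ¬(((c ∧ ¬a) ∨ a) ∨ ¬c), 0
7. ¬((c ∧ ¬a) ∨ a), 0
8. c, 0
9. ¬(c ∧ ¬a), 0
10. a, 0
Accessibility: 0R0
Branch closes: a and ¬a both at 0.
Every branch closes (one shown): unsatisfiable in T, hence also in S4, S5 (every S4/S5-frame is a T-frame).

K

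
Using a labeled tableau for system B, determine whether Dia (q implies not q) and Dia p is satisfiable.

1. Dia (q implies not q) and Dia p, w0
2. Dia (q implies not q), w0
3. Dia p, w0
4. q implies not q, w1
5. not q, w1
6. p, w2
Accessibility: w0Rw0, w0Rw1, w0Rw2, w1Rw0, w1Rw1, w2Rw0, w2Rw2

Satisfiable (open branch found)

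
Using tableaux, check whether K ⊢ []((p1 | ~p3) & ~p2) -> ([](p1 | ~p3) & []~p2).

Tableau for the negation ~([]((p1 | ~p3) & ~p2) -> ([](p1 | ~p3) & []~p2)):
1. ~([]((p1 | ~p3) & ~p2) -> ([](p1 | ~p3) & []~p2)), w0
2. []((p1 | ~p3) & ~p2), w0   [~->-rule on 1]
3. ~([](p1 | ~p3) & []~p2), w0   [~->-rule on 1]
4. ~[](p1 | ~p3), w0   [~&-rule on 3 (branches; this branch)]
5. ~(p1 | ~p3), w1   [~[]-rule on 4: fresh world w1, w0Rw1]
6. ~p1, w1   [~|-rule on 5]
7. p3, w1   [~|-rule on 5]
8. (p1 | ~p3) & ~p2, w1   [[]-rule on 2 via w0Rw1]
9. p1 | ~p3, w1   [&-rule on 8]
10. ~p2, w1   [&-rule on 8]
11. ~p3, w1   [|-rule on 9 (branches; this branch)]
Accessibility: w0Rw1
Branch closes: p3 and ~p3 both at w1.
Every branch of the negation's tableau closes; the branch above is one of them.

Yes, valid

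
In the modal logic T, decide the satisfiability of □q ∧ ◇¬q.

1. □q ∧ ◇¬q, u
2. □q, u
3. ◇¬q, u
4. q, u
5. ¬q, v
6. q, v
Accessibility: uRu, uRv, vRv
Branch closes: q and ¬q both at v.
Every branch closes; the branch above is one of them.

No, unsatisfiable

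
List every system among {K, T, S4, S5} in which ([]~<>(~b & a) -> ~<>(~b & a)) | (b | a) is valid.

T-tableau for the negation ~(([]~<>(~b & a) -> ~<>(~b & a)) | (b | a)):
1. ~(([]~<>(~b & a) -> ~<>(~b & a)) | (b | a)), w0
2. ~([]~<>(~b & a) -> ~<>(~b & a)), w0
3. ~(b | a), w0
4. []~<>(~b & a), w0
5. <>(~b & a), w0
6. ~b, w0
7. ~a, w0
8. ~<>(~b & a), w0
9. ~(~b & a), w0
10. ~b & a, w1
11. ~b, w1
12. a, w1
13. ~<>(~b & a), w1
14. ~(~b & a), w1
15. ~a, w1
Accessibility: w0Rw0, w0Rw1, w1Rw1
Branch closes: a and ~a both at w1.
Every branch closes (one shown): valid in T, hence also in S4, S5 (every theorem of T is a theorem of S4 and S5).
K-tableau for the negation ~(([]~<>(~b & a) -> ~<>(~b & a)) | (b | a)):
1. ~(([]~<>(~b & a) -> ~<>(~b & a)) | (b | a)), w0
2. ~([]~<>(~b & a) -> ~<>(~b & a)), w0
3. ~(b | a), w0
4. []~<>(~b & a), w0
5. <>(~b & a), w0
6. ~b, w0
7. ~a, w0
8. ~b & a, w1
9. ~b, w1
10. a, w1
11. ~<>(~b & a), w1
Accessibility: w0Rw1
Complete open branch: countermodel on a K-frame, so not valid in K.

T, S4, S5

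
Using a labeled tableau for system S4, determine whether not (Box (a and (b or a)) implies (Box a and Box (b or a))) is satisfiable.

No, unsatisfiable

1. not (Box (a and (b or a)) implies (Box a and Box (b or a))), 0
2. Box (a and (b or a)), 0
3. not (Box a and Box (b or a)), 0
4. a and (b or a), 0
5. a, 0
6. b or a, 0
7. not Box (b or a), 0
8. not (b or a), 1
9. not b, 1
10. not a, 1
11. a and (b or a), 1
12. a, 1
13. b or a, 1
Accessibility: 0R0, 0R1, 1R1
Branch closes: a and not a both at 1.
Every branch closes; the branch above is one of them.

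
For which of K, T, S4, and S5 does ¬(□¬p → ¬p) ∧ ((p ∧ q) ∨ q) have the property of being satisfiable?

K-tableau for the formula:
1. ¬(□¬p → ¬p) ∧ ((p ∧ q) ∨ q), u
2. ¬(□¬p → ¬p), u
3. (p ∧ q) ∨ q, u
4. □¬p, u
5. p, u
6. q, u
Complete open branch: satisfiable in K.
T-tableau for the formula:
1. ¬(□¬p → ¬p) ∧ ((p ∧ q) ∨ q), u
2. ¬(□¬p → ¬p), u
3. (p ∧ q) ∨ q, u
4. □¬p, u
5. p, u
6. ¬p, u
Accessibility: uRu
Branch closes: p and ¬p both at u.
Every branch closes (one shown): unsatisfiable in T, hence also in S4, S5 (every S4/S5-frame is a T-frame).

K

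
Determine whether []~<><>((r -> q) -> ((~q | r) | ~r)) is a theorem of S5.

Tableau for the negation ~[]~<><>((r -> q) -> ((~q | r) | ~r)):
1. ~[]~<><>((r -> q) -> ((~q | r) | ~r)), u
2. <><>((r -> q) -> ((~q | r) | ~r)), v
3. <>((r -> q) -> ((~q | r) | ~r)), w
4. (r -> q) -> ((~q | r) | ~r), x
5. (~q | r) | ~r, x
6. ~r, x
Accessibility: uRu, uRv, uRw, uRx, vRu, vRv, vRw, vRx, wRu, wRv, wRw, wRx, xRu, xRv, xRw, xRx
The negation has an open branch (countermodel exists).

No, not valid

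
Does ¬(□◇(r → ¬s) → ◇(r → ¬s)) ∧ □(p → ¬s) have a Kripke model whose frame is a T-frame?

1. ¬(□◇(r → ¬s) → ◇(r → ¬s)) ∧ □(p → ¬s), u
2. ¬(□◇(r → ¬s) → ◇(r → ¬s)), u   [∧-rule on 1]
3. □(p → ¬s), u   [∧-rule on 1]
4. □◇(r → ¬s), u   [¬→-rule on 2]
5. ¬◇(r → ¬s), u   [¬→-rule on 2]
6. p → ¬s, u   [□-rule on 3 via uRu]
7. ◇(r → ¬s), u   [□-rule on 4 via uRu]
8. ¬(r → ¬s), u   [¬◇-rule on 5 via uRu]
9. r, u   [¬→-rule on 8]
10. s, u   [¬→-rule on 8]
11. ¬p, u   [→-rule on 6 (branches; this branch)]
12. r → ¬s, v   [◇-rule on 7: fresh world v, uRv]
13. p → ¬s, v   [□-rule on 3 via uRv]
14. ◇(r → ¬s), v   [□-rule on 4 via uRv]
15. ¬(r → ¬s), v   [¬◇-rule on 5 via uRv]
16. r, v   [¬→-rule on 15]
17. s, v   [¬→-rule on 15]
18. ¬s, v   [→-rule on 12 (branches; this branch)]
Accessibility: uRu, uRv, vRv
Branch closes: s and ¬s both at v.
Every branch closes; the branch above is one of them.

Unsatisfiable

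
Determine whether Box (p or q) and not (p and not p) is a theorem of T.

No, not valid

Tableau for the negation not (Box (p or q) and not (p and not p)):
1. not (Box (p or q) and not (p and not p)), w0
2. not Box (p or q), w0   [neg-and-rule on 1 (branches; this branch)]
3. not (p or q), w1   [neg-Box-rule on 2: fresh world w1, w0Rw1]
4. not p, w1   [neg-or-rule on 3]
5. not q, w1   [neg-or-rule on 3]
Accessibility: w0Rw0, w0Rw1, w1Rw1
The negation has an open branch (countermodel exists).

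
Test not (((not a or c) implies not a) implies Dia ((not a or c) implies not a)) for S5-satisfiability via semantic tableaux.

1. not (((not a or c) implies not a) implies Dia ((not a or c) implies not a)), 0
2. (not a or c) implies not a, 0
3. not Dia ((not a or c) implies not a), 0
4. not ((not a or c) implies not a), 0
5. not a or c, 0
6. a, 0
7. not (not a or c), 0
8. not c, 0
9. c, 0
Accessibility: 0R0
Branch closes: c and not c both at 0.
(One branch shown.) All branches close.

Unsatisfiable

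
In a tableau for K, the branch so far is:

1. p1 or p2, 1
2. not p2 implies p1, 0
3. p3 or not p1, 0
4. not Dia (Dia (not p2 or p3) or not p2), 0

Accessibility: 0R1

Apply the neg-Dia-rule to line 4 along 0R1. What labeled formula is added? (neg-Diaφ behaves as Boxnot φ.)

neg-Diaφ behaves as Boxnot φ: propagate the negated body to each accessible world.

not (Dia (not p2 or p3) or not p2), 1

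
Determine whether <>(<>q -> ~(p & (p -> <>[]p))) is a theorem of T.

Not valid

Tableau for the negation ~<>(<>q -> ~(p & (p -> <>[]p))):
1. ~<>(<>q -> ~(p & (p -> <>[]p))), 0
2. ~(<>q -> ~(p & (p -> <>[]p))), 0
3. <>q, 0
4. p & (p -> <>[]p), 0
5. p, 0
6. p -> <>[]p, 0
7. <>[]p, 0
8. q, 1
9. ~(<>q -> ~(p & (p -> <>[]p))), 1
10. <>q, 1
11. p & (p -> <>[]p), 1
12. p, 1
13. p -> <>[]p, 1
14. <>[]p, 1
15. []p, 2
16. ~(<>q -> ~(p & (p -> <>[]p))), 2
17. <>q, 2
18. p & (p -> <>[]p), 2
19. p, 2
20. p -> <>[]p, 2
21. <>[]p, 2
22. q, 3
23. []p, 4
24. p, 4
25. q, 5
26. p, 5
27. []p, 6
28. p, 6
Accessibility: 0R0, 0R1, 0R2, 1R1, 1R3, 1R4, 2R2, 2R5, 2R6, 3R3, 4R4, 5R5, 6R6
The negation has an open branch (countermodel exists).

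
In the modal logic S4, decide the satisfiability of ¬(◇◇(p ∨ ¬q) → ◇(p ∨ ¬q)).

1. ¬(◇◇(p ∨ ¬q) → ◇(p ∨ ¬q)), u
2. ◇◇(p ∨ ¬q), u
3. ¬◇(p ∨ ¬q), u
4. ¬(p ∨ ¬q), u
5. ¬p, u
6. q, u
7. ◇(p ∨ ¬q), v
8. ¬(p ∨ ¬q), v
9. ¬p, v
10. q, v
11. p ∨ ¬q, w
12. ¬(p ∨ ¬q), w
13. ¬p, w
14. q, w
15. ¬q, w
Accessibility: uRu, uRv, uRw, vRv, vRw, wRw
Branch closes: q and ¬q both at w.
(One branch shown.) All branches close.

No, unsatisfiable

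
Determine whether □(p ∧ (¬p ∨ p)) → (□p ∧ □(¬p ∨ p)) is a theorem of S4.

Valid in S4

Tableau for the negation ¬(□(p ∧ (¬p ∨ p)) → (□p ∧ □(¬p ∨ p))):
1. ¬(□(p ∧ (¬p ∨ p)) → (□p ∧ □(¬p ∨ p))), w0
2. □(p ∧ (¬p ∨ p)), w0
3. ¬(□p ∧ □(¬p ∨ p)), w0
4. p ∧ (¬p ∨ p), w0
5. p, w0
6. ¬p ∨ p, w0
7. ¬□p, w0
8. ¬p, w1
9. p ∧ (¬p ∨ p), w1
10. p, w1
11. ¬p ∨ p, w1
Accessibility: w0Rw0, w0Rw1, w1Rw1
Branch closes: p and ¬p both at w1.
Every branch of the negation's tableau closes; the branch above is one of them.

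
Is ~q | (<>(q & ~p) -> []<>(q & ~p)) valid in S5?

Valid in S5

Tableau for the negation ~(~q | (<>(q & ~p) -> []<>(q & ~p))):
1. ~(~q | (<>(q & ~p) -> []<>(q & ~p))), 0
2. q, 0
3. ~(<>(q & ~p) -> []<>(q & ~p)), 0
4. <>(q & ~p), 0
5. ~[]<>(q & ~p), 0
6. q & ~p, 1
7. q, 1
8. ~p, 1
9. ~<>(q & ~p), 2
10. ~(q & ~p), 0
11. ~(q & ~p), 1
12. ~(q & ~p), 2
13. p, 0
14. p, 1
Accessibility: 0R0, 0R1, 0R2, 1R0, 1R1, 1R2, 2R0, 2R1, 2R2
Branch closes: p and ~p both at 1.
Every branch of the negation's tableau closes; the branch above is one of them.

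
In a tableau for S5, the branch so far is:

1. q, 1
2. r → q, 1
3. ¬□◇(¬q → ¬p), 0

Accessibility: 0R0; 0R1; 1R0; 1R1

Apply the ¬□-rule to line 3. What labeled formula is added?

a fresh world 2 with 0R2, and ¬◇(¬q → ¬p) at 2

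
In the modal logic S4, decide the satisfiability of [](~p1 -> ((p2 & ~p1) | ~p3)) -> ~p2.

1. [](~p1 -> ((p2 & ~p1) | ~p3)) -> ~p2, u
2. ~p2, u   [->-rule on 1 (branches; this branch)]
Accessibility: uRu

Yes, satisfiable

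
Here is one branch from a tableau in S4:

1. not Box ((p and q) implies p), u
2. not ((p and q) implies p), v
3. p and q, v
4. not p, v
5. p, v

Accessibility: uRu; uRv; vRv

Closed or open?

Both p and not p appear at v.

Yes, closed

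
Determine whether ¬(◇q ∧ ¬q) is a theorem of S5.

Invalid (countermodel exists)

Tableau for the negation ◇q ∧ ¬q:
1. ◇q ∧ ¬q, u
2. ◇q, u
3. ¬q, u
4. q, v
Accessibility: uRu, uRv, vRu, vRv
The negation has an open branch (countermodel exists).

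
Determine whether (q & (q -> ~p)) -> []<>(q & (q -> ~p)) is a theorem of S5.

Yes, valid

Tableau for the negation ~((q & (q -> ~p)) -> []<>(q & (q -> ~p))):
1. ~((q & (q -> ~p)) -> []<>(q & (q -> ~p))), u
2. q & (q -> ~p), u
3. ~[]<>(q & (q -> ~p)), u
4. q, u
5. q -> ~p, u
6. ~p, u
7. ~<>(q & (q -> ~p)), v
8. ~(q & (q -> ~p)), u
9. ~(q & (q -> ~p)), v
10. ~(q -> ~p), u
11. p, u
Accessibility: uRu, uRv, vRu, vRv
Branch closes: p and ~p both at u.
Every branch of the negation's tableau closes; the branch above is one of them.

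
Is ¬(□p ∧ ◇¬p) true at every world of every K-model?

Tableau for the negation □p ∧ ◇¬p:
1. □p ∧ ◇¬p, 0
2. □p, 0
3. ◇¬p, 0
4. ¬p, 1
5. p, 1
Accessibility: 0R1
Branch closes: p and ¬p both at 1.
All branches of the negation close; one closing branch shown above.

Valid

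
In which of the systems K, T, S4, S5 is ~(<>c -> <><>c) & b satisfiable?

K

T-tableau for the formula:
1. ~(<>c -> <><>c) & b, u
2. ~(<>c -> <><>c), u   [&-rule on 1]
3. b, u   [&-rule on 1]
4. <>c, u   [~->-rule on 2]
5. ~<><>c, u   [~->-rule on 2]
6. ~<>c, u   [~<>-rule on 5 via uRu]
7. ~c, u   [~<>-rule on 6 via uRu]
8. c, v   [<>-rule on 4: fresh world v, uRv]
9. ~<>c, v   [~<>-rule on 5 via uRv]
10. ~c, v   [~<>-rule on 6 via uRv]
Accessibility: uRu, uRv, vRv
Branch closes: c and ~c both at v.
Every branch closes (one shown): unsatisfiable in T, hence also in S4, S5 (every S4/S5-frame is a T-frame).
K-tableau for the formula:
1. ~(<>c -> <><>c) & b, u
2. ~(<>c -> <><>c), u   [&-rule on 1]
3. b, u   [&-rule on 1]
4. <>c, u   [~->-rule on 2]
5. ~<><>c, u   [~->-rule on 2]
6. c, v   [<>-rule on 4: fresh world v, uRv]
7. ~<>c, v   [~<>-rule on 5 via uRv]
Accessibility: uRv
Complete open branch: satisfiable in K.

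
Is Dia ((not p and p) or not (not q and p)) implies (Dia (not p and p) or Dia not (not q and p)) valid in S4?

Valid in S4

Tableau for the negation not (Dia ((not p and p) or not (not q and p)) implies (Dia (not p and p) or Dia not (not q and p))):
1. not (Dia ((not p and p) or not (not q and p)) implies (Dia (not p and p) or Dia not (not q and p))), w0
2. Dia ((not p and p) or not (not q and p)), w0
3. not (Dia (not p and p) or Dia not (not q and p)), w0
4. not Dia (not p and p), w0
5. not Dia not (not q and p), w0
6. not (not p and p), w0
7. not q and p, w0
8. not q, w0
9. p, w0
10. (not p and p) or not (not q and p), w1
11. not (not p and p), w1
12. not q and p, w1
13. not q, w1
14. p, w1
15. not (not q and p), w1
16. not p, w1
Accessibility: w0Rw0, w0Rw1, w1Rw1
Branch closes: p and not p both at w1.
All branches of the negation close; one closing branch shown above.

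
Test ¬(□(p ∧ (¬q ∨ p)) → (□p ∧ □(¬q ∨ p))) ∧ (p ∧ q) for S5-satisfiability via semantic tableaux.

Unsatisfiable (every branch closes)

1. ¬(□(p ∧ (¬q ∨ p)) → (□p ∧ □(¬q ∨ p))) ∧ (p ∧ q), w0
2. ¬(□(p ∧ (¬q ∨ p)) → (□p ∧ □(¬q ∨ p))), w0
3. p ∧ q, w0
4. □(p ∧ (¬q ∨ p)), w0
5. ¬(□p ∧ □(¬q ∨ p)), w0
6. p, w0
7. q, w0
8. p ∧ (¬q ∨ p), w0
9. ¬q ∨ p, w0
10. ¬□(¬q ∨ p), w0
11. ¬(¬q ∨ p), w1
12. q, w1
13. ¬p, w1
14. p ∧ (¬q ∨ p), w1
15. p, w1
16. ¬q ∨ p, w1
Accessibility: w0Rw0, w0Rw1, w1Rw0, w1Rw1
Branch closes: p and ¬p both at w1.
All branches of the tableau close; one closing branch shown above.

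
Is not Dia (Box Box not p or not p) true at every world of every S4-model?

Tableau for the negation Dia (Box Box not p or not p):
1. Dia (Box Box not p or not p), w0
2. Box Box not p or not p, w1   [Dia-rule on 1: fresh world w1, w0Rw1]
3. not p, w1   [or-rule on 2 (branches; this branch)]
Accessibility: w0Rw0, w0Rw1, w1Rw1
The negation has an open branch (countermodel exists).

No, not valid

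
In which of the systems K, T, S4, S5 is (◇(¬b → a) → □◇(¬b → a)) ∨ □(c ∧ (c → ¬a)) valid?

S5-tableau for the negation ¬((◇(¬b → a) → □◇(¬b → a)) ∨ □(c ∧ (c → ¬a))):
1. ¬((◇(¬b → a) → □◇(¬b → a)) ∨ □(c ∧ (c → ¬a))), 0
2. ¬(◇(¬b → a) → □◇(¬b → a)), 0
3. ¬□(c ∧ (c → ¬a)), 0
4. ◇(¬b → a), 0
5. ¬□◇(¬b → a), 0
6. ¬(c ∧ (c → ¬a)), 1
7. ¬c, 1
8. ¬b → a, 2
9. a, 2
10. ¬◇(¬b → a), 3
11. ¬(¬b → a), 0
12. ¬b, 0
13. ¬a, 0
14. ¬(¬b → a), 1
15. ¬b, 1
16. ¬a, 1
17. ¬(¬b → a), 2
18. ¬b, 2
19. ¬a, 2
Accessibility: 0R0, 0R1, 0R2, 0R3, 1R0, 1R1, 1R2, 1R3, 2R0, 2R1, 2R2, 2R3, 3R0, 3R1, 3R2, 3R3
Branch closes: a and ¬a both at 2.
Every branch closes (one shown): valid in S5.
S4-tableau for the negation ¬((◇(¬b → a) → □◇(¬b → a)) ∨ □(c ∧ (c → ¬a))):
1. ¬((◇(¬b → a) → □◇(¬b → a)) ∨ □(c ∧ (c → ¬a))), 0
2. ¬(◇(¬b → a) → □◇(¬b → a)), 0
3. ¬□(c ∧ (c → ¬a)), 0
4. ◇(¬b → a), 0
5. ¬□◇(¬b → a), 0
6. ¬(c ∧ (c → ¬a)), 1
7. ¬(c → ¬a), 1
8. c, 1
9. a, 1
10. ¬b → a, 2
11. a, 2
12. ¬◇(¬b → a), 3
13. ¬(¬b → a), 3
14. ¬b, 3
15. ¬a, 3
Accessibility: 0R0, 0R1, 0R2, 0R3, 1R1, 2R2, 3R3
Complete open branch: countermodel on an S4-frame, so not valid in S4, nor in K, T (the same frame is also a K-frame and a T-frame).

S5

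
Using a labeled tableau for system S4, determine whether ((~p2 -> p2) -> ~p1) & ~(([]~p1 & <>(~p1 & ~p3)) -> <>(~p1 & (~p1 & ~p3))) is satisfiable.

Unsatisfiable (every branch closes)

1. ((~p2 -> p2) -> ~p1) & ~(([]~p1 & <>(~p1 & ~p3)) -> <>(~p1 & (~p1 & ~p3))), 0
2. (~p2 -> p2) -> ~p1, 0
3. ~(([]~p1 & <>(~p1 & ~p3)) -> <>(~p1 & (~p1 & ~p3))), 0
4. []~p1 & <>(~p1 & ~p3), 0
5. ~<>(~p1 & (~p1 & ~p3)), 0
6. []~p1, 0
7. <>(~p1 & ~p3), 0
8. ~(~p1 & (~p1 & ~p3)), 0
9. ~p1, 0
10. ~(~p2 -> p2), 0
11. ~p2, 0
12. ~(~p1 & ~p3), 0
13. p3, 0
14. ~p1 & ~p3, 1
15. ~p1, 1
16. ~p3, 1
17. ~(~p1 & (~p1 & ~p3)), 1
18. ~(~p1 & ~p3), 1
19. p3, 1
Accessibility: 0R0, 0R1, 1R1
Branch closes: p3 and ~p3 both at 1.
All branches of the tableau close; one closing branch shown above.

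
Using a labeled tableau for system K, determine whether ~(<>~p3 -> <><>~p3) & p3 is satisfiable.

Satisfiable (open branch found)

1. ~(<>~p3 -> <><>~p3) & p3, u
2. ~(<>~p3 -> <><>~p3), u   [&-rule on 1]
3. p3, u   [&-rule on 1]
4. <>~p3, u   [~->-rule on 2]
5. ~<><>~p3, u   [~->-rule on 2]
6. ~p3, v   [<>-rule on 4: fresh world v, uRv]
7. ~<>~p3, v   [~<>-rule on 5 via uRv]
Accessibility: uRv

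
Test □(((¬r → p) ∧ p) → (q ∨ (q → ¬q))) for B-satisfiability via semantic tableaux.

1. □(((¬r → p) ∧ p) → (q ∨ (q → ¬q))), u
2. ((¬r → p) ∧ p) → (q ∨ (q → ¬q)), u
3. q ∨ (q → ¬q), u
4. q → ¬q, u
5. ¬q, u
Accessibility: uRu

Yes, satisfiable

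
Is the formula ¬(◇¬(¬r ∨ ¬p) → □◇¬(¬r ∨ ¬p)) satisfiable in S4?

Satisfiable (open branch found)

1. ¬(◇¬(¬r ∨ ¬p) → □◇¬(¬r ∨ ¬p)), 0
2. ◇¬(¬r ∨ ¬p), 0
3. ¬□◇¬(¬r ∨ ¬p), 0
4. ¬(¬r ∨ ¬p), 1
5. r, 1
6. p, 1
7. ¬◇¬(¬r ∨ ¬p), 2
8. ¬r ∨ ¬p, 2
9. ¬p, 2
Accessibility: 0R0, 0R1, 0R2, 1R1, 2R2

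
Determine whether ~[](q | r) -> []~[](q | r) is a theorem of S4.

Not valid

Tableau for the negation ~(~[](q | r) -> []~[](q | r)):
1. ~(~[](q | r) -> []~[](q | r)), u
2. ~[](q | r), u
3. ~[]~[](q | r), u
4. ~(q | r), v
5. ~q, v
6. ~r, v
7. [](q | r), w
8. q | r, w
9. r, w
Accessibility: uRu, uRv, uRw, vRv, wRw
The negation has an open branch (countermodel exists).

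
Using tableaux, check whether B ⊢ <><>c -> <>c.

Invalid (countermodel exists)

Tableau for the negation ~(<><>c -> <>c):
1. ~(<><>c -> <>c), w0
2. <><>c, w0   [~->-rule on 1]
3. ~<>c, w0   [~->-rule on 1]
4. ~c, w0   [~<>-rule on 3 via w0Rw0]
5. <>c, w1   [<>-rule on 2: fresh world w1, w0Rw1]
6. ~c, w1   [~<>-rule on 3 via w0Rw1]
7. c, w2   [<>-rule on 5: fresh world w2, w1Rw2]
Accessibility: w0Rw0, w0Rw1, w1Rw0, w1Rw1, w1Rw2, w2Rw1, w2Rw2
The negation has an open branch (countermodel exists).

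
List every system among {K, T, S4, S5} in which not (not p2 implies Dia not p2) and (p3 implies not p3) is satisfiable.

K

K-tableau for the formula:
1. not (not p2 implies Dia not p2) and (p3 implies not p3), w0
2. not (not p2 implies Dia not p2), w0   [and-rule on 1]
3. p3 implies not p3, w0   [and-rule on 1]
4. not p2, w0   [neg-implies-rule on 2]
5. not Dia not p2, w0   [neg-implies-rule on 2]
6. not p3, w0   [implies-rule on 3 (branches; this branch)]
Complete open branch: satisfiable in K.
T-tableau for the formula:
1. not (not p2 implies Dia not p2) and (p3 implies not p3), w0
2. not (not p2 implies Dia not p2), w0   [and-rule on 1]
3. p3 implies not p3, w0   [and-rule on 1]
4. not p2, w0   [neg-implies-rule on 2]
5. not Dia not p2, w0   [neg-implies-rule on 2]
6. p2, w0   [neg-Dia-rule on 5 via w0Rw0]
Accessibility: w0Rw0
Branch closes: p2 and not p2 both at w0.
Every branch closes (one shown): unsatisfiable in T, hence also in S4, S5 (every S4/S5-frame is a T-frame).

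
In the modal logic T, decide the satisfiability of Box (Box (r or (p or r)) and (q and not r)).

1. Box (Box (r or (p or r)) and (q and not r)), u
2. Box (r or (p or r)) and (q and not r), u
3. Box (r or (p or r)), u
4. q and not r, u
5. q, u
6. not r, u
7. r or (p or r), u
8. p or r, u
9. p, u
Accessibility: uRu

Satisfiable (open branch found)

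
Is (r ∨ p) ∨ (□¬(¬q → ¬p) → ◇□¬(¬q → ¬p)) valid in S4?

Yes, valid

Tableau for the negation ¬((r ∨ p) ∨ (□¬(¬q → ¬p) → ◇□¬(¬q → ¬p))):
1. ¬((r ∨ p) ∨ (□¬(¬q → ¬p) → ◇□¬(¬q → ¬p))), 0
2. ¬(r ∨ p), 0   [¬∨-rule on 1]
3. ¬(□¬(¬q → ¬p) → ◇□¬(¬q → ¬p)), 0   [¬∨-rule on 1]
4. ¬r, 0   [¬∨-rule on 2]
5. ¬p, 0   [¬∨-rule on 2]
6. □¬(¬q → ¬p), 0   [¬→-rule on 3]
7. ¬◇□¬(¬q → ¬p), 0   [¬→-rule on 3]
8. ¬(¬q → ¬p), 0   [□-rule on 6 via 0R0]
9. ¬q, 0   [¬→-rule on 8]
10. p, 0   [¬→-rule on 8]
Accessibility: 0R0
Branch closes: p and ¬p both at 0.
All branches of the negation close; one closing branch shown above.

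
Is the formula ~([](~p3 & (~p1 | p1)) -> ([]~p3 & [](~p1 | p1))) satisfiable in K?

1. ~([](~p3 & (~p1 | p1)) -> ([]~p3 & [](~p1 | p1))), 0
2. [](~p3 & (~p1 | p1)), 0   [~->-rule on 1]
3. ~([]~p3 & [](~p1 | p1)), 0   [~->-rule on 1]
4. ~[]~p3, 0   [~&-rule on 3 (branches; this branch)]
5. p3, 1   [~[]-rule on 4: fresh world 1, 0R1]
6. ~p3 & (~p1 | p1), 1   [[]-rule on 2 via 0R1]
7. ~p3, 1   [&-rule on 6]
8. ~p1 | p1, 1   [&-rule on 6]
Accessibility: 0R1
Branch closes: p3 and ~p3 both at 1.
(One branch shown.) All branches close.

Unsatisfiable (every branch closes)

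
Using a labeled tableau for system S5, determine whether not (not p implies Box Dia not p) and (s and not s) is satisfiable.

1. not (not p implies Box Dia not p) and (s and not s), 0
2. not (not p implies Box Dia not p), 0
3. s and not s, 0
4. not p, 0
5. not Box Dia not p, 0
6. s, 0
7. not s, 0
Accessibility: 0R0
Branch closes: s and not s both at 0.
Every branch closes; the branch above is one of them.

Unsatisfiable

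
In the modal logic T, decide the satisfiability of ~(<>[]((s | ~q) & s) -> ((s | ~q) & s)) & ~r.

1. ~(<>[]((s | ~q) & s) -> ((s | ~q) & s)) & ~r, w0
2. ~(<>[]((s | ~q) & s) -> ((s | ~q) & s)), w0
3. ~r, w0
4. <>[]((s | ~q) & s), w0
5. ~((s | ~q) & s), w0
6. ~s, w0
7. []((s | ~q) & s), w1
8. (s | ~q) & s, w1
9. s | ~q, w1
10. s, w1
11. ~q, w1
Accessibility: w0Rw0, w0Rw1, w1Rw1

Yes, satisfiable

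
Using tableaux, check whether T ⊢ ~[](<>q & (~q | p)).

Tableau for the negation [](<>q & (~q | p)):
1. [](<>q & (~q | p)), 0
2. <>q & (~q | p), 0
3. <>q, 0
4. ~q | p, 0
5. p, 0
6. q, 1
7. <>q & (~q | p), 1
8. <>q, 1
9. ~q | p, 1
10. p, 1
11. q, 2
Accessibility: 0R0, 0R1, 1R1, 1R2, 2R2
The negation has an open branch (countermodel exists).

No, not valid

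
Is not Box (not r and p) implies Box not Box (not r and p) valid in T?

Tableau for the negation not (not Box (not r and p) implies Box not Box (not r and p)):
1. not (not Box (not r and p) implies Box not Box (not r and p)), 0
2. not Box (not r and p), 0
3. not Box not Box (not r and p), 0
4. not (not r and p), 1
5. not p, 1
6. Box (not r and p), 2
7. not r and p, 2
8. not r, 2
9. p, 2
Accessibility: 0R0, 0R1, 0R2, 1R1, 2R2
The negation has an open branch (countermodel exists).

No, not valid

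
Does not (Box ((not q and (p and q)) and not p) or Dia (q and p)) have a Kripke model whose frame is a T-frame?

Satisfiable (open branch found)

1. not (Box ((not q and (p and q)) and not p) or Dia (q and p)), u
2. not Box ((not q and (p and q)) and not p), u
3. not Dia (q and p), u
4. not (q and p), u
5. not p, u
6. not ((not q and (p and q)) and not p), v
7. not (q and p), v
8. p, v
9. not q, v
Accessibility: uRu, uRv, vRv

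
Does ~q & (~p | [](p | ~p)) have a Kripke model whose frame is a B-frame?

Yes, satisfiable

1. ~q & (~p | [](p | ~p)), u
2. ~q, u   [&-rule on 1]
3. ~p | [](p | ~p), u   [&-rule on 1]
4. [](p | ~p), u   [|-rule on 3 (branches; this branch)]
5. p | ~p, u   [[]-rule on 4 via uRu]
6. ~p, u   [|-rule on 5 (branches; this branch)]
Accessibility: uRu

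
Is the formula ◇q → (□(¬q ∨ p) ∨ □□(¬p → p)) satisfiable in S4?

Satisfiable (open branch found)

1. ◇q → (□(¬q ∨ p) ∨ □□(¬p → p)), w0
2. □(¬q ∨ p) ∨ □□(¬p → p), w0
3. □□(¬p → p), w0
4. □(¬p → p), w0
5. ¬p → p, w0
6. p, w0
Accessibility: w0Rw0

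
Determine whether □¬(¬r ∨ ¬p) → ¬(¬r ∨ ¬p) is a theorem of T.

Tableau for the negation ¬(□¬(¬r ∨ ¬p) → ¬(¬r ∨ ¬p)):
1. ¬(□¬(¬r ∨ ¬p) → ¬(¬r ∨ ¬p)), 0
2. □¬(¬r ∨ ¬p), 0   [¬→-rule on 1]
3. ¬r ∨ ¬p, 0   [¬→-rule on 1]
4. ¬(¬r ∨ ¬p), 0   [□-rule on 2 via 0R0]
5. r, 0   [¬∨-rule on 4]
6. p, 0   [¬∨-rule on 4]
7. ¬p, 0   [∨-rule on 3 (branches; this branch)]
Accessibility: 0R0
Branch closes: p and ¬p both at 0.
Every branch of the negation's tableau closes; the branch above is one of them.

Valid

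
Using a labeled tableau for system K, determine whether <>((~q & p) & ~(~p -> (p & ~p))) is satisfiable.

1. <>((~q & p) & ~(~p -> (p & ~p))), 0
2. (~q & p) & ~(~p -> (p & ~p)), 1
3. ~q & p, 1
4. ~(~p -> (p & ~p)), 1
5. ~q, 1
6. p, 1
7. ~p, 1
8. ~(p & ~p), 1
Accessibility: 0R1
Branch closes: p and ~p both at 1.
Every branch closes; the branch above is one of them.

No, unsatisfiable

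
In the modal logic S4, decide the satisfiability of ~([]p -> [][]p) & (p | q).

Unsatisfiable

1. ~([]p -> [][]p) & (p | q), u
2. ~([]p -> [][]p), u
3. p | q, u
4. []p, u
5. ~[][]p, u
6. p, u
7. q, u
8. ~[]p, v
9. p, v
10. ~p, w
11. p, w
Accessibility: uRu, uRv, uRw, vRv, vRw, wRw
Branch closes: p and ~p both at w.
All branches of the tableau close; one closing branch shown above.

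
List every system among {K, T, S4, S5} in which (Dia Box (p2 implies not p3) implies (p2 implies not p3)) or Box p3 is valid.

S5

S4-tableau for the negation not ((Dia Box (p2 implies not p3) implies (p2 implies not p3)) or Box p3):
1. not ((Dia Box (p2 implies not p3) implies (p2 implies not p3)) or Box p3), w0
2. not (Dia Box (p2 implies not p3) implies (p2 implies not p3)), w0
3. not Box p3, w0
4. Dia Box (p2 implies not p3), w0
5. not (p2 implies not p3), w0
6. p2, w0
7. p3, w0
8. not p3, w1
9. Box (p2 implies not p3), w2
10. p2 implies not p3, w2
11. not p3, w2
Accessibility: w0Rw0, w0Rw1, w0Rw2, w1Rw1, w2Rw2
Complete open branch: countermodel on an S4-frame, so not valid in S4, nor in K, T (the same frame is also a K-frame and a T-frame).
S5-tableau for the negation not ((Dia Box (p2 implies not p3) implies (p2 implies not p3)) or Box p3):
1. not ((Dia Box (p2 implies not p3) implies (p2 implies not p3)) or Box p3), w0
2. not (Dia Box (p2 implies not p3) implies (p2 implies not p3)), w0
3. not Box p3, w0
4. Dia Box (p2 implies not p3), w0
5. not (p2 implies not p3), w0
6. p2, w0
7. p3, w0
8. not p3, w1
9. Box (p2 implies not p3), w2
10. p2 implies not p3, w0
11. p2 implies not p3, w1
12. p2 implies not p3, w2
13. not p3, w0
Accessibility: w0Rw0, w0Rw1, w0Rw2, w1Rw0, w1Rw1, w1Rw2, w2Rw0, w2Rw1, w2Rw2
Branch closes: p3 and not p3 both at w0.
Every branch closes (one shown): valid in S5.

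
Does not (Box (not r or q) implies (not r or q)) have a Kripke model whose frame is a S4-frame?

1. not (Box (not r or q) implies (not r or q)), u
2. Box (not r or q), u   [neg-implies-rule on 1]
3. not (not r or q), u   [neg-implies-rule on 1]
4. r, u   [neg-or-rule on 3]
5. not q, u   [neg-or-rule on 3]
6. not r or q, u   [Box-rule on 2 via uRu]
7. q, u   [or-rule on 6 (branches; this branch)]
Accessibility: uRu
Branch closes: q and not q both at u.
All branches of the tableau close; one closing branch shown above.

Unsatisfiable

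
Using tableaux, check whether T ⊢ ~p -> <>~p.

Yes, valid

Tableau for the negation ~(~p -> <>~p):
1. ~(~p -> <>~p), w0
2. ~p, w0
3. ~<>~p, w0
4. p, w0
Accessibility: w0Rw0
Branch closes: p and ~p both at w0.
All branches of the negation close; one closing branch shown above.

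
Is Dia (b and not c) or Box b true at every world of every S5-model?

Not valid

Tableau for the negation not (Dia (b and not c) or Box b):
1. not (Dia (b and not c) or Box b), u
2. not Dia (b and not c), u
3. not Box b, u
4. not (b and not c), u
5. c, u
6. not b, v
7. not (b and not c), v
8. c, v
Accessibility: uRu, uRv, vRu, vRv
The negation has an open branch (countermodel exists).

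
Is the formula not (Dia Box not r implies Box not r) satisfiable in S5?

1. not (Dia Box not r implies Box not r), 0
2. Dia Box not r, 0
3. not Box not r, 0
4. Box not r, 1
5. not r, 0
6. not r, 1
7. r, 2
8. not r, 2
Accessibility: 0R0, 0R1, 0R2, 1R0, 1R1, 1R2, 2R0, 2R1, 2R2
Branch closes: r and not r both at 2.
(One branch shown.) All branches close.

Unsatisfiable (every branch closes)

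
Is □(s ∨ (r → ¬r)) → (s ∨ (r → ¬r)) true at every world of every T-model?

Tableau for the negation ¬(□(s ∨ (r → ¬r)) → (s ∨ (r → ¬r))):
1. ¬(□(s ∨ (r → ¬r)) → (s ∨ (r → ¬r))), w0
2. □(s ∨ (r → ¬r)), w0
3. ¬(s ∨ (r → ¬r)), w0
4. ¬s, w0
5. ¬(r → ¬r), w0
6. r, w0
7. s ∨ (r → ¬r), w0
8. r → ¬r, w0
9. ¬r, w0
Accessibility: w0Rw0
Branch closes: r and ¬r both at w0.
All branches of the negation close; one closing branch shown above.

Valid in T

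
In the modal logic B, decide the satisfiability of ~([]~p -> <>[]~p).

1. ~([]~p -> <>[]~p), u
2. []~p, u   [~->-rule on 1]
3. ~<>[]~p, u   [~->-rule on 1]
4. ~p, u   [[]-rule on 2 via uRu]
5. ~[]~p, u   [~<>-rule on 3 via uRu]
6. p, v   [~[]-rule on 5: fresh world v, uRv]
7. ~p, v   [[]-rule on 2 via uRv]
Accessibility: uRu, uRv, vRu, vRv
Branch closes: p and ~p both at v.
Every branch closes; the branch above is one of them.

Unsatisfiable (every branch closes)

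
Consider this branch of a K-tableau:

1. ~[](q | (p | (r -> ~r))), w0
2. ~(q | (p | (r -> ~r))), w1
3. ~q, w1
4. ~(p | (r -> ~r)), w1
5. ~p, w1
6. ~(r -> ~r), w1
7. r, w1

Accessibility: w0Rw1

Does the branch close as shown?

Open

There is no literal clash: for every atom and world, at most one sign appears.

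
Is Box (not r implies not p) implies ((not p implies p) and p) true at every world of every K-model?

Tableau for the negation not (Box (not r implies not p) implies ((not p implies p) and p)):
1. not (Box (not r implies not p) implies ((not p implies p) and p)), u
2. Box (not r implies not p), u
3. not ((not p implies p) and p), u
4. not p, u
The negation has an open branch (countermodel exists).

Invalid (countermodel exists)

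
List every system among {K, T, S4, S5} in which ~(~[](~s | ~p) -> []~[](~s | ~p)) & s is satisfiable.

S4-tableau for the formula:
1. ~(~[](~s | ~p) -> []~[](~s | ~p)) & s, w0
2. ~(~[](~s | ~p) -> []~[](~s | ~p)), w0
3. s, w0
4. ~[](~s | ~p), w0
5. ~[]~[](~s | ~p), w0
6. ~(~s | ~p), w1
7. s, w1
8. p, w1
9. [](~s | ~p), w2
10. ~s | ~p, w2
11. ~p, w2
Accessibility: w0Rw0, w0Rw1, w0Rw2, w1Rw1, w2Rw2
Complete open branch: satisfiable in S4, hence also in K, T (this S4-model is also a K-model and a T-model).
S5-tableau for the formula:
1. ~(~[](~s | ~p) -> []~[](~s | ~p)) & s, w0
2. ~(~[](~s | ~p) -> []~[](~s | ~p)), w0
3. s, w0
4. ~[](~s | ~p), w0
5. ~[]~[](~s | ~p), w0
6. ~(~s | ~p), w1
7. s, w1
8. p, w1
9. [](~s | ~p), w2
10. ~s | ~p, w0
11. ~s | ~p, w1
12. ~s | ~p, w2
13. ~p, w0
14. ~p, w1
Accessibility: w0Rw0, w0Rw1, w0Rw2, w1Rw0, w1Rw1, w1Rw2, w2Rw0, w2Rw1, w2Rw2
Branch closes: p and ~p both at w1.
Every branch closes (one shown): unsatisfiable in S5.

K, T, S4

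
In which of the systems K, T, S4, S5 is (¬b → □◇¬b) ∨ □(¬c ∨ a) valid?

S4-tableau for the negation ¬((¬b → □◇¬b) ∨ □(¬c ∨ a)):
1. ¬((¬b → □◇¬b) ∨ □(¬c ∨ a)), 0
2. ¬(¬b → □◇¬b), 0   [¬∨-rule on 1]
3. ¬□(¬c ∨ a), 0   [¬∨-rule on 1]
4. ¬b, 0   [¬→-rule on 2]
5. ¬□◇¬b, 0   [¬→-rule on 2]
6. ¬(¬c ∨ a), 1   [¬□-rule on 3: fresh world 1, 0R1]
7. c, 1   [¬∨-rule on 6]
8. ¬a, 1   [¬∨-rule on 6]
9. ¬◇¬b, 2   [¬□-rule on 5: fresh world 2, 0R2]
10. b, 2   [¬◇-rule on 9 via 2R2]
Accessibility: 0R0, 0R1, 0R2, 1R1, 2R2
Complete open branch: countermodel on an S4-frame, so not valid in S4, nor in K, T (the same frame is also a K-frame and a T-frame).
S5-tableau for the negation ¬((¬b → □◇¬b) ∨ □(¬c ∨ a)):
1. ¬((¬b → □◇¬b) ∨ □(¬c ∨ a)), 0
2. ¬(¬b → □◇¬b), 0   [¬∨-rule on 1]
3. ¬□(¬c ∨ a), 0   [¬∨-rule on 1]
4. ¬b, 0   [¬→-rule on 2]
5. ¬□◇¬b, 0   [¬→-rule on 2]
6. ¬(¬c ∨ a), 1   [¬□-rule on 3: fresh world 1, 0R1]
7. c, 1   [¬∨-rule on 6]
8. ¬a, 1   [¬∨-rule on 6]
9. ¬◇¬b, 2   [¬□-rule on 5: fresh world 2, 0R2]
10. b, 0   [¬◇-rule on 9 via 2R0]
Accessibility: 0R0, 0R1, 0R2, 1R0, 1R1, 1R2, 2R0, 2R1, 2R2
Branch closes: b and ¬b both at 0.
Every branch closes (one shown): valid in S5.

S5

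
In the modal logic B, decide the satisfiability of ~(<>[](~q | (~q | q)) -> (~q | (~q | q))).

No, unsatisfiable

1. ~(<>[](~q | (~q | q)) -> (~q | (~q | q))), 0
2. <>[](~q | (~q | q)), 0
3. ~(~q | (~q | q)), 0
4. q, 0
5. ~(~q | q), 0
6. ~q, 0
Accessibility: 0R0
Branch closes: q and ~q both at 0.
Every branch closes; the branch above is one of them.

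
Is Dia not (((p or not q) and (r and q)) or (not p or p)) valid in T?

Tableau for the negation not Dia not (((p or not q) and (r and q)) or (not p or p)):
1. not Dia not (((p or not q) and (r and q)) or (not p or p)), 0
2. ((p or not q) and (r and q)) or (not p or p), 0
3. not p or p, 0
4. p, 0
Accessibility: 0R0
The negation has an open branch (countermodel exists).

No, not valid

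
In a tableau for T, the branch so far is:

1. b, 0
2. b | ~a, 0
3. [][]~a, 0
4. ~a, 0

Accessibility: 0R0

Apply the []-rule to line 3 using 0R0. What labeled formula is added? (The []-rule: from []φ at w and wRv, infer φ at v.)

[]~a, 0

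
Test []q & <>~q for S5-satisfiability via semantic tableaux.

Unsatisfiable (every branch closes)

1. []q & <>~q, w0
2. []q, w0
3. <>~q, w0
4. q, w0
5. ~q, w1
6. q, w1
Accessibility: w0Rw0, w0Rw1, w1Rw0, w1Rw1
Branch closes: q and ~q both at w1.
All branches of the tableau close; one closing branch shown above.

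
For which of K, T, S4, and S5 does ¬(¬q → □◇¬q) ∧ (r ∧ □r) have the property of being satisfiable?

S4-tableau for the formula:
1. ¬(¬q → □◇¬q) ∧ (r ∧ □r), u
2. ¬(¬q → □◇¬q), u
3. r ∧ □r, u
4. ¬q, u
5. ¬□◇¬q, u
6. r, u
7. □r, u
8. ¬◇¬q, v
9. r, v
10. q, v
Accessibility: uRu, uRv, vRv
Complete open branch: satisfiable in S4, hence also in K, T (this S4-model is also a K-model and a T-model).
S5-tableau for the formula:
1. ¬(¬q → □◇¬q) ∧ (r ∧ □r), u
2. ¬(¬q → □◇¬q), u
3. r ∧ □r, u
4. ¬q, u
5. ¬□◇¬q, u
6. r, u
7. □r, u
8. ¬◇¬q, v
9. r, v
10. q, u
Accessibility: uRu, uRv, vRu, vRv
Branch closes: q and ¬q both at u.
Every branch closes (one shown): unsatisfiable in S5.

K, T, S4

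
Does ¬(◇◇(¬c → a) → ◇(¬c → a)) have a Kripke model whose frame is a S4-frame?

No, unsatisfiable

1. ¬(◇◇(¬c → a) → ◇(¬c → a)), w0
2. ◇◇(¬c → a), w0
3. ¬◇(¬c → a), w0
4. ¬(¬c → a), w0
5. ¬c, w0
6. ¬a, w0
7. ◇(¬c → a), w1
8. ¬(¬c → a), w1
9. ¬c, w1
10. ¬a, w1
11. ¬c → a, w2
12. ¬(¬c → a), w2
13. ¬c, w2
14. ¬a, w2
15. a, w2
Accessibility: w0Rw0, w0Rw1, w0Rw2, w1Rw1, w1Rw2, w2Rw2
Branch closes: a and ¬a both at w2.
All branches of the tableau close; one closing branch shown above.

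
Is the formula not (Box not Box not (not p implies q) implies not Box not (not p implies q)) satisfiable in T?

No, unsatisfiable

1. not (Box not Box not (not p implies q) implies not Box not (not p implies q)), 0
2. Box not Box not (not p implies q), 0   [neg-implies-rule on 1]
3. Box not (not p implies q), 0   [neg-implies-rule on 1]
4. not Box not (not p implies q), 0   [Box-rule on 2 via 0R0]
5. not (not p implies q), 0   [Box-rule on 3 via 0R0]
6. not p, 0   [neg-implies-rule on 5]
7. not q, 0   [neg-implies-rule on 5]
8. not p implies q, 1   [neg-Box-rule on 4: fresh world 1, 0R1]
9. not Box not (not p implies q), 1   [Box-rule on 2 via 0R1]
10. not (not p implies q), 1   [Box-rule on 3 via 0R1]
11. not p, 1   [neg-implies-rule on 10]
12. not q, 1   [neg-implies-rule on 10]
13. q, 1   [implies-rule on 8 (branches; this branch)]
Accessibility: 0R0, 0R1, 1R1
Branch closes: q and not q both at 1.
(One branch shown.) All branches close.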